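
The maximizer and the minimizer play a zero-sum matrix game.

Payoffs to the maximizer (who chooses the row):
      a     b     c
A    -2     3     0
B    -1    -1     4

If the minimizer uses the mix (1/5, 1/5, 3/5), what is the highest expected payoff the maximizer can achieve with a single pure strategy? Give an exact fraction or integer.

A: (-2)·(1/5) + (3)·(1/5) + (0)·(3/5) = 1/5.
B: (-1)·(1/5) + (-1)·(1/5) + (4)·(3/5) = 2.
The best pure response is B with expected payoff 2.

2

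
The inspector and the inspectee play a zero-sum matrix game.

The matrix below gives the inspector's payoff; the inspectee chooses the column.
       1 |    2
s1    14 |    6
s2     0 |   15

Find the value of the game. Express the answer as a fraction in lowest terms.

Row minima are 6 and 0, so the inspector's maximin is 6; column maxima are 14 and 15, so the inspectee's minimax is 14. These differ, so the equilibrium is in mixed strategies.
Let the inspector play s1 with probability p. The inspectee is indifferent when 14p = 6p + 15(1−p), giving p = 15/23.
Let the inspectee play 1 with probability q. The inspector is indifferent when 14q + 6(1−q) = 15(1−q), giving q = 9/23.
The value is 14·(9/23) + (6)·(14/23) = 210/23.

210/23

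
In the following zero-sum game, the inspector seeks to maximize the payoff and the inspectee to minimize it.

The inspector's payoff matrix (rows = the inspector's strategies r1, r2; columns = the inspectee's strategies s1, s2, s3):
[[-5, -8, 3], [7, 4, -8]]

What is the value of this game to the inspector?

-52/23

Column s1 is strictly dominated by s2 for the inspectee (it gives the inspector more in every row).
The remaining 2×2 game on (r1, r2) × (s2, s3) has no saddle point. Let the inspector play r1 with probability p; indifference gives −8p + 4(1−p) = 3p − 8(1−p), so p = 12/23.
Similarly the inspectee's optimal q on s2 is 11/23, and the value is -8·(11/23) + (3)·(12/23) = -52/23.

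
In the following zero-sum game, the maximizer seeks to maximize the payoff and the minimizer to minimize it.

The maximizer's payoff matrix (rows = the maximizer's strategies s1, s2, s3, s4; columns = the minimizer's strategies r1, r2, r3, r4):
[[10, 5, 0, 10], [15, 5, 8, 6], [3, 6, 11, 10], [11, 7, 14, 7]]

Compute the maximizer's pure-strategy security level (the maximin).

The worst-case payoff for each row is s1: 0, s2: 5, s3: 3, s4: 7.
The best of these is 7.

7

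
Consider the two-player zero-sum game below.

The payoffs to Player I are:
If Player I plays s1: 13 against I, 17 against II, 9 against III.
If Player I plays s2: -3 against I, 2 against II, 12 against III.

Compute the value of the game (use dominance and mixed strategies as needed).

183/19

Column II is strictly dominated by I for Player II (it gives Player I more in every row).
The remaining 2×2 game on (s1, s2) × (I, III) has no saddle point. Let Player I play s1 with probability p; indifference gives 13p − 3(1−p) = 9p + 12(1−p), so p = 15/19.
Similarly Player II's optimal q on I is 3/19, and the value is 13·(3/19) + (9)·(16/19) = 183/19.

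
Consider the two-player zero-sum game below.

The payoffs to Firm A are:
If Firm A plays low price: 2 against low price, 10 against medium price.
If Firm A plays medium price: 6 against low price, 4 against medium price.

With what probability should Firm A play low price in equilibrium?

Row minima are 2 and 4, so Firm A's maximin is 4; column maxima are 6 and 10, so Firm B's minimax is 6. These differ, so the equilibrium is in mixed strategies.
Let Firm A play low price with probability p. Firm B is indifferent when 2p + 6(1−p) = 10p + 4(1−p), giving p = 1/5.

1/5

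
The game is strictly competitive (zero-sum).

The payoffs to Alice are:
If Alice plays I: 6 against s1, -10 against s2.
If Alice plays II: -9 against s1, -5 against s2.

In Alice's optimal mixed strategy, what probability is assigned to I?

1/5

Row minima are -10 and -9, so Alice's maximin is -9; column maxima are 6 and -5, so Bob's minimax is -5. These differ, so the equilibrium is in mixed strategies.
Let Alice play I with probability p. Bob is indifferent when 6p − 9(1−p) = −10p − 5(1−p), giving p = 1/5.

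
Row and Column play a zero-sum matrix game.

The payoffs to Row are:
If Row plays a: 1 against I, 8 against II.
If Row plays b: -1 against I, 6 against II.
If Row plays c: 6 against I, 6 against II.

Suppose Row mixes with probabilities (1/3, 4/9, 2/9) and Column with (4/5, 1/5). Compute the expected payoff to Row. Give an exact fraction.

104/45

Against (4/5, 1/5), each row's expected payoff is a: 12/5; b: 2/5; c: 6.
Taking the (1/3, 4/9, 2/9)-weighted average: (1/3)·(12/5) + (4/9)·(2/5) + (2/9)·(6) = 104/45.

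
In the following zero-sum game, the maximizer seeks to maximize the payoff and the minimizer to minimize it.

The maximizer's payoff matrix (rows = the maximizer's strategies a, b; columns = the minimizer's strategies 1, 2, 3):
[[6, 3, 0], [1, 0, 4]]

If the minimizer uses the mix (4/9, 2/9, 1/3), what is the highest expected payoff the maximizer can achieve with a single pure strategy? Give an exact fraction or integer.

10/3

a: (6)·(4/9) + (3)·(2/9) + (0)·(1/3) = 10/3.
b: (1)·(4/9) + (0)·(2/9) + (4)·(1/3) = 16/9.
The best pure response is a with expected payoff 10/3.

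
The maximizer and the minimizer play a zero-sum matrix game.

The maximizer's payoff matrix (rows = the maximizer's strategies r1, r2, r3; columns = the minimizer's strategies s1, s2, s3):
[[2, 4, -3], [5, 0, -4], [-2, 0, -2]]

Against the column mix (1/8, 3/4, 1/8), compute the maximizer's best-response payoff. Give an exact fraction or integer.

r1: (2)·(1/8) + (4)·(3/4) + (-3)·(1/8) = 23/8.
r2: (5)·(1/8) + (0)·(3/4) + (-4)·(1/8) = 1/8.
r3: (-2)·(1/8) + (0)·(3/4) + (-2)·(1/8) = -1/2.
The best pure response is r1 with expected payoff 23/8.

23/8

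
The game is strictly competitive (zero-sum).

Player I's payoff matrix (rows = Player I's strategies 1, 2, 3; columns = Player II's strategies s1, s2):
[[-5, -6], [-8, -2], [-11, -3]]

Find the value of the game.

Row 3 is strictly dominated by row 2, so Player I never plays it.
The remaining 2×2 game on (1, 2) × (s1, s2) has no saddle point. Let Player I play 1 with probability p; indifference gives −5p − 8(1−p) = −6p − 2(1−p), so p = 6/7.
Similarly Player II's optimal q on s1 is 4/7, and the value is -5·(4/7) + (-6)·(3/7) = -38/7.

-38/7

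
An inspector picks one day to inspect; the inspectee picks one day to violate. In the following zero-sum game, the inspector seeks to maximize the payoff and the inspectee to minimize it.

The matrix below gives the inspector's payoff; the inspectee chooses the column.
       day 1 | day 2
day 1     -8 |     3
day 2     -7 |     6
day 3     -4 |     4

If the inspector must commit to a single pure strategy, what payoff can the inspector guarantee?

-4

The worst-case payoff for each row is day 1: -8, day 2: -7, day 3: -4.
The best of these is -4.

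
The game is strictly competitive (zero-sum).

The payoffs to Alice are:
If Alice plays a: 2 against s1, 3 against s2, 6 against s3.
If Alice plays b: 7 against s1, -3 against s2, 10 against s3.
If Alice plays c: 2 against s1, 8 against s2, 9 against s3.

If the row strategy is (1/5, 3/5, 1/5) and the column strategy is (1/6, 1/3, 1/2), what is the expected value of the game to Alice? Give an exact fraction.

Against (1/6, 1/3, 1/2), each row's expected payoff is a: 13/3; b: 31/6; c: 15/2.
Taking the (1/5, 3/5, 1/5)-weighted average: (1/5)·(13/3) + (3/5)·(31/6) + (1/5)·(15/2) = 82/15.

82/15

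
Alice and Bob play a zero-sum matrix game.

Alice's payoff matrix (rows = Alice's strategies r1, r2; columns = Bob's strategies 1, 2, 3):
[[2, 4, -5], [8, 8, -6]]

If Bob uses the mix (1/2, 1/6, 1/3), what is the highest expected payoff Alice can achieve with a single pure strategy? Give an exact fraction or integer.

r1: (2)·(1/2) + (4)·(1/6) + (-5)·(1/3) = 0.
r2: (8)·(1/2) + (8)·(1/6) + (-6)·(1/3) = 10/3.
The best pure response is r2 with expected payoff 10/3.

10/3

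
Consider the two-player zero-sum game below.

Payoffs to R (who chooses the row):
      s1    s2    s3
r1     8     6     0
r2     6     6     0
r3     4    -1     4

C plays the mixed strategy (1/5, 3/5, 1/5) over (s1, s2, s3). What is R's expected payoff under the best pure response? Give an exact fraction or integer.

26/5

r1: (8)·(1/5) + (6)·(3/5) + (0)·(1/5) = 26/5.
r2: (6)·(1/5) + (6)·(3/5) + (0)·(1/5) = 24/5.
r3: (4)·(1/5) + (-1)·(3/5) + (4)·(1/5) = 1.
The best pure response is r1 with expected payoff 26/5.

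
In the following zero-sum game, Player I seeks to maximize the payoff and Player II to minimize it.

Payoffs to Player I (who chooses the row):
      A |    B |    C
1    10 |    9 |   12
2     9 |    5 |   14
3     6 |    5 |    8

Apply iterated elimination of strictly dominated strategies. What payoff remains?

9

Column A is strictly dominated by B for Player II (9<10, 5<9, 5<6); eliminate A.
Column C is strictly dominated by B for Player II (9<12, 5<14, 5<8); eliminate C.
Row 3 is strictly dominated by row 1 (9>5); eliminate 3.
Row 2 is strictly dominated by row 1 (9>5); eliminate 2.
Only (1, B) remains, with payoff 9.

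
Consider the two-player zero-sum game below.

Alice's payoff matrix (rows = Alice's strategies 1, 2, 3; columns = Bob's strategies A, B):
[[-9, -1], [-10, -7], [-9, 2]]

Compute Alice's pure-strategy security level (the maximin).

-9

The worst-case payoff for each row is 1: -9, 2: -10, 3: -9.
The best of these is -9.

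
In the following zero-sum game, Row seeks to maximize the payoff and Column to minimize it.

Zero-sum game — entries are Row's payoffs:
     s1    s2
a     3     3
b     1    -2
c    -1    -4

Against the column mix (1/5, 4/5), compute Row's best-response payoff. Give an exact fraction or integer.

3

a: (3)·(1/5) + (3)·(4/5) = 3.
b: (1)·(1/5) + (-2)·(4/5) = -7/5.
c: (-1)·(1/5) + (-4)·(4/5) = -17/5.
The best pure response is a with expected payoff 3.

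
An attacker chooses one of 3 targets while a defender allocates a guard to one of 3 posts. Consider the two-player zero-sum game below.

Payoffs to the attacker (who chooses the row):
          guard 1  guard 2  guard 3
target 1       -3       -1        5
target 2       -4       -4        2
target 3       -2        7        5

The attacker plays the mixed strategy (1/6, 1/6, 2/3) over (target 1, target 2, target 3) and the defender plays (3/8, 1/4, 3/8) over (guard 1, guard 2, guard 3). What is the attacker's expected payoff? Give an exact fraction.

Against (3/8, 1/4, 3/8), each row's expected payoff is target 1: 1/2; target 2: -7/4; target 3: 23/8.
Taking the (1/6, 1/6, 2/3)-weighted average: (1/6)·(1/2) + (1/6)·(-7/4) + (2/3)·(23/8) = 41/24.

41/24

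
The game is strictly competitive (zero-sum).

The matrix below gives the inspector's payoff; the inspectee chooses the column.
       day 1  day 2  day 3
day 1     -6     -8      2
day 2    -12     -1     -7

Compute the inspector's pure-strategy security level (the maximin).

The worst-case payoff for each row is day 1: -8, day 2: -12.
The best of these is -8.

-8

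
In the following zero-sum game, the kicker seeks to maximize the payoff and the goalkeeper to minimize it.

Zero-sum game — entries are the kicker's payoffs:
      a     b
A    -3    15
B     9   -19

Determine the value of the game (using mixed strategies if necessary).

Row minima are -3 and -19, so the kicker's maximin is -3; column maxima are 9 and 15, so the goalkeeper's minimax is 9. These differ, so the equilibrium is in mixed strategies.
Let the kicker play A with probability p. The goalkeeper is indifferent when −3p + 9(1−p) = 15p − 19(1−p), giving p = 14/23.
Let the goalkeeper play a with probability q. The kicker is indifferent when −3q + 15(1−q) = 9q − 19(1−q), giving q = 17/23.
The value is -3·(17/23) + (15)·(6/23) = 39/23.

39/23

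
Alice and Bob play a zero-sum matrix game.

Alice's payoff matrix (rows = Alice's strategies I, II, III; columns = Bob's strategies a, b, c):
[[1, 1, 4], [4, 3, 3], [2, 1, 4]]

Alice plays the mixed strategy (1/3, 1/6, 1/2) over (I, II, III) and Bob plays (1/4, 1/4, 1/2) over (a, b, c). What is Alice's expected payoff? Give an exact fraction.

11/4

Against (1/4, 1/4, 1/2), each row's expected payoff is I: 5/2; II: 13/4; III: 11/4.
Taking the (1/3, 1/6, 1/2)-weighted average: (1/3)·(5/2) + (1/6)·(13/4) + (1/2)·(11/4) = 11/4.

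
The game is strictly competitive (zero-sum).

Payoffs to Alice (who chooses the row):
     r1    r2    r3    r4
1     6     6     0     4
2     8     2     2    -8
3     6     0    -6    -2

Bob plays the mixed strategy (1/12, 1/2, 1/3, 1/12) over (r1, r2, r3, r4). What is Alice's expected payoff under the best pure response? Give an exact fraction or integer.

1: (6)·(1/12) + (6)·(1/2) + (0)·(1/3) + (4)·(1/12) = 23/6.
2: (8)·(1/12) + (2)·(1/2) + (2)·(1/3) + (-8)·(1/12) = 5/3.
3: (6)·(1/12) + (0)·(1/2) + (-6)·(1/3) + (-2)·(1/12) = -5/3.
The best pure response is 1 with expected payoff 23/6.

23/6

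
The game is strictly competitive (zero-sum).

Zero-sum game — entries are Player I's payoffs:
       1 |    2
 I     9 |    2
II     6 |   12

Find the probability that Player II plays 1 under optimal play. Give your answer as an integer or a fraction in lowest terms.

Row minima are 2 and 6, so Player I's maximin is 6; column maxima are 9 and 12, so Player II's minimax is 9. These differ, so the equilibrium is in mixed strategies.
Let Player II play 1 with probability q. Player I is indifferent when 9q + 2(1−q) = 6q + 12(1−q), giving q = 10/13.

10/13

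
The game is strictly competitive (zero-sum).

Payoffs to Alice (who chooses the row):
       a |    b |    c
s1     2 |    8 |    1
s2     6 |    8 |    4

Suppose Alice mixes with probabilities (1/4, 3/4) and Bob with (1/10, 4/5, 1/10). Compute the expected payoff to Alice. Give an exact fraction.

289/40

Against (1/10, 4/5, 1/10), each row's expected payoff is s1: 67/10; s2: 37/5.
Taking the (1/4, 3/4)-weighted average: (1/4)·(67/10) + (3/4)·(37/5) = 289/40.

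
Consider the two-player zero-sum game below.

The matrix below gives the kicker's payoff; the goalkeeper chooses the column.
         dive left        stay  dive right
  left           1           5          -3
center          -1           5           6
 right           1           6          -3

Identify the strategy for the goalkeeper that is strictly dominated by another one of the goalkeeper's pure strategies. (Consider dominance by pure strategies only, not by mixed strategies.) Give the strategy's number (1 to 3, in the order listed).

2

The goalkeeper prefers columns that give the kicker less. Compare stay with dive left: 1 < 5, -1 < 5, 1 < 6.
So dive left strictly dominates stay for the goalkeeper; stay is strictly dominated.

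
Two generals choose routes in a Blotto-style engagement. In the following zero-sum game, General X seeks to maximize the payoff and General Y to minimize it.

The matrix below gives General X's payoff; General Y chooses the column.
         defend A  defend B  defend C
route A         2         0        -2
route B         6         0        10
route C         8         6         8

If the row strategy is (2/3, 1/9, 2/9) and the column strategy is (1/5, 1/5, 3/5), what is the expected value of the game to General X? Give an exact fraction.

Against (1/5, 1/5, 3/5), each row's expected payoff is route A: -4/5; route B: 36/5; route C: 38/5.
Taking the (2/3, 1/9, 2/9)-weighted average: (2/3)·(-4/5) + (1/9)·(36/5) + (2/9)·(38/5) = 88/45.

88/45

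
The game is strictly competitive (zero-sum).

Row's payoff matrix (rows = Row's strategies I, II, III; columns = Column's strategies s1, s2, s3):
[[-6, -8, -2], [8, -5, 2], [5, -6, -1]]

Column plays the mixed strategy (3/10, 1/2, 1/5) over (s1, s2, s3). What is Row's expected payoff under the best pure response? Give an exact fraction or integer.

3/10

I: (-6)·(3/10) + (-8)·(1/2) + (-2)·(1/5) = -31/5.
II: (8)·(3/10) + (-5)·(1/2) + (2)·(1/5) = 3/10.
III: (5)·(3/10) + (-6)·(1/2) + (-1)·(1/5) = -17/10.
The best pure response is II with expected payoff 3/10.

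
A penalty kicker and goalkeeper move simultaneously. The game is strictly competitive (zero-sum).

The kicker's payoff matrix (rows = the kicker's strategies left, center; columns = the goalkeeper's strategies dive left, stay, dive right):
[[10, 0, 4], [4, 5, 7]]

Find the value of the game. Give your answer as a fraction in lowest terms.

50/11

Column dive right is strictly dominated by stay for the goalkeeper (it gives the kicker more in every row).
The remaining 2×2 game on (left, center) × (dive left, stay) has no saddle point. Let the kicker play left with probability p; indifference gives 10p + 4(1−p) = 5(1−p), so p = 1/11.
Similarly the goalkeeper's optimal q on dive left is 5/11, and the value is 10·(5/11) + (0)·(6/11) = 50/11.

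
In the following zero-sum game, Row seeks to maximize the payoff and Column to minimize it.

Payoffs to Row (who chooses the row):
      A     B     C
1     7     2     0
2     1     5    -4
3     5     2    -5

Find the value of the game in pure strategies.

0

Row minima: 0, -4, -5 → Row's maximin is 0.
Column maxima: 7, 5, 0 → Column's minimax is 0.
They coincide at (1, C), so the value is 0.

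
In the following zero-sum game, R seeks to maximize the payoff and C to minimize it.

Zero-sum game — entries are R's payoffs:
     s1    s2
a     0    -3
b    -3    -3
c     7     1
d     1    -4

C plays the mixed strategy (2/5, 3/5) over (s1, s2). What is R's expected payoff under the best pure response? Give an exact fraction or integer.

a: (0)·(2/5) + (-3)·(3/5) = -9/5.
b: (-3)·(2/5) + (-3)·(3/5) = -3.
c: (7)·(2/5) + (1)·(3/5) = 17/5.
d: (1)·(2/5) + (-4)·(3/5) = -2.
The best pure response is c with expected payoff 17/5.

17/5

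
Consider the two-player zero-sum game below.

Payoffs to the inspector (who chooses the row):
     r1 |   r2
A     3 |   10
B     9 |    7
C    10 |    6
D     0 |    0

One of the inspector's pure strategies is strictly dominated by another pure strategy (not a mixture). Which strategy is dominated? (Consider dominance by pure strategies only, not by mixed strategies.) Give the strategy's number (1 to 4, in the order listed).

4

Compare D with A: 3 > 0, 10 > 0.
So A strictly dominates D for the inspector; D is strictly dominated.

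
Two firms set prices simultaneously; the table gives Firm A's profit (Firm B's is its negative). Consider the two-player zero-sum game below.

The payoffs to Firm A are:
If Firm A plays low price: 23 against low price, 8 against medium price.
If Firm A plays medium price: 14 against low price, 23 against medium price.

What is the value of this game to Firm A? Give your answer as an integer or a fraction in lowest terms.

139/8

Row minima are 8 and 14, so Firm A's maximin is 14; column maxima are 23 and 23, so Firm B's minimax is 23. These differ, so the equilibrium is in mixed strategies.
Let Firm A play low price with probability p. Firm B is indifferent when 23p + 14(1−p) = 8p + 23(1−p), giving p = 3/8.
Let Firm B play low price with probability q. Firm A is indifferent when 23q + 8(1−q) = 14q + 23(1−q), giving q = 5/8.
The value is 23·(5/8) + (8)·(3/8) = 139/8.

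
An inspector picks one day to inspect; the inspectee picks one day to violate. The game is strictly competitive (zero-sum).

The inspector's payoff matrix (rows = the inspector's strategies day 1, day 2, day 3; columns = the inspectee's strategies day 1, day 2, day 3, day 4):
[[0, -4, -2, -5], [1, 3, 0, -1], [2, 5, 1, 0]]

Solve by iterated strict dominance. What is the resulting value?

0

Row day 1 is strictly dominated by row day 2 (1>0, 3>-4, 0>-2, -1>-5); eliminate day 1.
Column day 1 is strictly dominated by day 3 for the inspectee (0<1, 1<2); eliminate day 1.
Column day 2 is strictly dominated by day 3 for the inspectee (0<3, 1<5); eliminate day 2.
Row day 2 is strictly dominated by row day 3 (1>0, 0>-1); eliminate day 2.
Column day 3 is strictly dominated by day 4 for the inspectee (0<1); eliminate day 3.
Only (day 3, day 4) remains, with payoff 0.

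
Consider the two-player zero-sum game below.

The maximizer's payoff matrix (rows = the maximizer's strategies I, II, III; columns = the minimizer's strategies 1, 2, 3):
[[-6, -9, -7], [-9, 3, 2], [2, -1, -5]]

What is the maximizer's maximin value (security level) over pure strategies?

-5

The worst-case payoff for each row is I: -9, II: -9, III: -5.
The best of these is -5.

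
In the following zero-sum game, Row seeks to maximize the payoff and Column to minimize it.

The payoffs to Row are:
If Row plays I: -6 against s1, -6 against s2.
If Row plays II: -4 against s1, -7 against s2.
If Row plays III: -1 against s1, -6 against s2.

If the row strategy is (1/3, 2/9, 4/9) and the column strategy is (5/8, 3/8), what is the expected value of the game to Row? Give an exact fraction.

-53/12

Against (5/8, 3/8), each row's expected payoff is I: -6; II: -41/8; III: -23/8.
Taking the (1/3, 2/9, 4/9)-weighted average: (1/3)·(-6) + (2/9)·(-41/8) + (4/9)·(-23/8) = -53/12.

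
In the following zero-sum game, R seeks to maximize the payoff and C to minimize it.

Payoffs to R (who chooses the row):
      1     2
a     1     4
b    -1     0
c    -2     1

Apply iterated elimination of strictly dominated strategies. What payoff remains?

Column 2 is strictly dominated by 1 for C (1<4, -1<0, -2<1); eliminate 2.
Row b is strictly dominated by row a (1>-1); eliminate b.
Row c is strictly dominated by row a (1>-2); eliminate c.
Only (a, 1) remains, with payoff 1.

1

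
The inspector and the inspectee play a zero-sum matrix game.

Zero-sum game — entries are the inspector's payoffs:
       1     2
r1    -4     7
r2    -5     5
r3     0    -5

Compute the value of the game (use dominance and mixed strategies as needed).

-5/4

Row r2 is strictly dominated by row r1, so the inspector never plays it.
The remaining 2×2 game on (r1, r3) × (1, 2) has no saddle point. Let the inspector play r1 with probability p; indifference gives −4p = 7p − 5(1−p), so p = 5/16.
Similarly the inspectee's optimal q on 1 is 3/4, and the value is -4·(3/4) + (7)·(1/4) = -5/4.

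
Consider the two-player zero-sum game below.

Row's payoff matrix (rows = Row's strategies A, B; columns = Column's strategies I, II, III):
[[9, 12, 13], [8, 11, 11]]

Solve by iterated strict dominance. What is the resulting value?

9

Column III is strictly dominated by I for Column (9<13, 8<11); eliminate III.
Column II is strictly dominated by I for Column (9<12, 8<11); eliminate II.
Row B is strictly dominated by row A (9>8); eliminate B.
Only (A, I) remains, with payoff 9.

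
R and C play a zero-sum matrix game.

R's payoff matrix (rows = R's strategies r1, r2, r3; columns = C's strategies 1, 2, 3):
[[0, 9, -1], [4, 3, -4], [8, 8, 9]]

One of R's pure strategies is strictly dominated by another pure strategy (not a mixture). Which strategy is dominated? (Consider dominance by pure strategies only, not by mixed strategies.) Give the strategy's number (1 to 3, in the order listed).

Compare r2 with r3: 8 > 4, 8 > 3, 9 > -4.
So r3 strictly dominates r2 for R; r2 is strictly dominated.

2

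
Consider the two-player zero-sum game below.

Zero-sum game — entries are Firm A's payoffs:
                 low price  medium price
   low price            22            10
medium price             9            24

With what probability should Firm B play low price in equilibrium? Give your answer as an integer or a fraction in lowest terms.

14/27

Row minima are 10 and 9, so Firm A's maximin is 10; column maxima are 22 and 24, so Firm B's minimax is 22. These differ, so the equilibrium is in mixed strategies.
Let Firm B play low price with probability q. Firm A is indifferent when 22q + 10(1−q) = 9q + 24(1−q), giving q = 14/27.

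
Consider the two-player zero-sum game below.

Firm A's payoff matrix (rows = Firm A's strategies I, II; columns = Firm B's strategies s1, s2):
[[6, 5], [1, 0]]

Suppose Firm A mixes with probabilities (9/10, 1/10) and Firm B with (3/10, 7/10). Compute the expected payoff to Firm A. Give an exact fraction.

24/5

Against (3/10, 7/10), each row's expected payoff is I: 53/10; II: 3/10.
Taking the (9/10, 1/10)-weighted average: (9/10)·(53/10) + (1/10)·(3/10) = 24/5.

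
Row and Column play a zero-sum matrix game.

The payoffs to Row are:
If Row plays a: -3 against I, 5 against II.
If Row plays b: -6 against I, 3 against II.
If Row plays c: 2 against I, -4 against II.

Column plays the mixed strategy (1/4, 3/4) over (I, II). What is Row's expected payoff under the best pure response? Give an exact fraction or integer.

a: (-3)·(1/4) + (5)·(3/4) = 3.
b: (-6)·(1/4) + (3)·(3/4) = 3/4.
c: (2)·(1/4) + (-4)·(3/4) = -5/2.
The best pure response is a with expected payoff 3.

3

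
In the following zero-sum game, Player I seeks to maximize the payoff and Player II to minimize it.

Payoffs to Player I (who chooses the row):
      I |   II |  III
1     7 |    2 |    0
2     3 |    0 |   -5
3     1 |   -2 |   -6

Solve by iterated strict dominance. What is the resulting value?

0

Column II is strictly dominated by III for Player II (0<2, -5<0, -6<-2); eliminate II.
Column I is strictly dominated by III for Player II (0<7, -5<3, -6<1); eliminate I.
Row 3 is strictly dominated by row 1 (0>-6); eliminate 3.
Row 2 is strictly dominated by row 1 (0>-5); eliminate 2.
Only (1, III) remains, with payoff 0.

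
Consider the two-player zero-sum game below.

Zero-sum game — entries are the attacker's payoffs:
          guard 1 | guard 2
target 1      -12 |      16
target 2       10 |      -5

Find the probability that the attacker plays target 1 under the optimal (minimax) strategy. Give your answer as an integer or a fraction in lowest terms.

15/43

Row minima are -12 and -5, so the attacker's maximin is -5; column maxima are 10 and 16, so the defender's minimax is 10. These differ, so the equilibrium is in mixed strategies.
Let the attacker play target 1 with probability p. The defender is indifferent when −12p + 10(1−p) = 16p − 5(1−p), giving p = 15/43.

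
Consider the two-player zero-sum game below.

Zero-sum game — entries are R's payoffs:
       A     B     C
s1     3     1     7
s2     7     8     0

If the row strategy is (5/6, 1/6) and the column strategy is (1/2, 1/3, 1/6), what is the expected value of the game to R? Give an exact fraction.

127/36

Against (1/2, 1/3, 1/6), each row's expected payoff is s1: 3; s2: 37/6.
Taking the (5/6, 1/6)-weighted average: (5/6)·(3) + (1/6)·(37/6) = 127/36.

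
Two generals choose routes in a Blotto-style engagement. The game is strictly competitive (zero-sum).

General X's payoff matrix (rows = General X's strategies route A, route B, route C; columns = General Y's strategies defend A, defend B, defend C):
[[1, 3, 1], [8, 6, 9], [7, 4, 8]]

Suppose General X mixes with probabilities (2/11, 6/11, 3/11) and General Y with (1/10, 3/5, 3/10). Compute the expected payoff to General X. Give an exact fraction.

127/22

Against (1/10, 3/5, 3/10), each row's expected payoff is route A: 11/5; route B: 71/10; route C: 11/2.
Taking the (2/11, 6/11, 3/11)-weighted average: (2/11)·(11/5) + (6/11)·(71/10) + (3/11)·(11/2) = 127/22.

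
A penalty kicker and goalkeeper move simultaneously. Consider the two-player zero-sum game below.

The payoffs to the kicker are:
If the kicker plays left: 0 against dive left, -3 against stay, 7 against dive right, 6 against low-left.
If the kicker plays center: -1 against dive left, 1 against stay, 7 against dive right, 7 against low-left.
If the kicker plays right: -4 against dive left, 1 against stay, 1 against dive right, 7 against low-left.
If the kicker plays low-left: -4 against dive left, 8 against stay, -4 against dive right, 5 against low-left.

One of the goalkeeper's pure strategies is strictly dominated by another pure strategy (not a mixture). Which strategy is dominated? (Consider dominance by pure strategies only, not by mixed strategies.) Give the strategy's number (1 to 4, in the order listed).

The goalkeeper prefers columns that give the kicker less. Compare low-left with dive left: 0 < 6, -1 < 7, -4 < 7, -4 < 5.
So dive left strictly dominates low-left for the goalkeeper; low-left is strictly dominated.

4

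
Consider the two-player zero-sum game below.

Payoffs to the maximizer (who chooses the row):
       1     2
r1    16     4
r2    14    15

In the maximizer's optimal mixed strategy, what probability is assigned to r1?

1/13

Row minima are 4 and 14, so the maximizer's maximin is 14; column maxima are 16 and 15, so the minimizer's minimax is 15. These differ, so the equilibrium is in mixed strategies.
Let the maximizer play r1 with probability p. The minimizer is indifferent when 16p + 14(1−p) = 4p + 15(1−p), giving p = 1/13.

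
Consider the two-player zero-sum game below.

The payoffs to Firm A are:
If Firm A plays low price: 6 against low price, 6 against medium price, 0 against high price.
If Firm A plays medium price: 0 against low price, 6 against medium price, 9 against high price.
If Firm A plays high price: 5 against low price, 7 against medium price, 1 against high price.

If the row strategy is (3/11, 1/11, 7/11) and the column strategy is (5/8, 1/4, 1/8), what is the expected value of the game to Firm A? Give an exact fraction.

Against (5/8, 1/4, 1/8), each row's expected payoff is low price: 21/4; medium price: 21/8; high price: 5.
Taking the (3/11, 1/11, 7/11)-weighted average: (3/11)·(21/4) + (1/11)·(21/8) + (7/11)·(5) = 427/88.

427/88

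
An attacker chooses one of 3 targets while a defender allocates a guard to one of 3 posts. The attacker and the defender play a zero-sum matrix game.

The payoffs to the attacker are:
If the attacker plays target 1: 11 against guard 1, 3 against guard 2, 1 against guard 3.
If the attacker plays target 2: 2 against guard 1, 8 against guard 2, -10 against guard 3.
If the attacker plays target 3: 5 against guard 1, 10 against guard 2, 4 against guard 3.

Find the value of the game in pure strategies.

4

Row minima: 1, -10, 4 → the attacker's maximin is 4.
Column maxima: 11, 10, 4 → the defender's minimax is 4.
They coincide at (target 3, guard 3), so the value is 4.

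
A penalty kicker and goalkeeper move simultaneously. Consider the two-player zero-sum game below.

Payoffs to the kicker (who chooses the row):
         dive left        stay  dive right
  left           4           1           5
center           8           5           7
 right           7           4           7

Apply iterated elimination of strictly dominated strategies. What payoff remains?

5

Column dive left is strictly dominated by stay for the goalkeeper (1<4, 5<8, 4<7); eliminate dive left.
Row left is strictly dominated by row center (5>1, 7>5); eliminate left.
Column dive right is strictly dominated by stay for the goalkeeper (5<7, 4<7); eliminate dive right.
Row right is strictly dominated by row center (5>4); eliminate right.
Only (center, stay) remains, with payoff 5.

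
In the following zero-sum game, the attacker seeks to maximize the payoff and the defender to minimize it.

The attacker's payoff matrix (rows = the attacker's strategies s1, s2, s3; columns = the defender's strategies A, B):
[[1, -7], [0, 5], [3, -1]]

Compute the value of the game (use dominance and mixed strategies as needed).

Row s1 is strictly dominated by row s3, so the attacker never plays it.
The remaining 2×2 game on (s2, s3) × (A, B) has no saddle point. Let the attacker play s2 with probability p; indifference gives 3(1−p) = 5p − (1−p), so p = 4/9.
Similarly the defender's optimal q on A is 2/3, and the value is 0·(2/3) + (5)·(1/3) = 5/3.

5/3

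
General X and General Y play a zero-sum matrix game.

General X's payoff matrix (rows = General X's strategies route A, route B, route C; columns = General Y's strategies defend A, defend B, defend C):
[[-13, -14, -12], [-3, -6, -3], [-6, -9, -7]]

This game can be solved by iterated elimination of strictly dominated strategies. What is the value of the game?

-6

Column defend A is strictly dominated by defend B for General Y (-14<-13, -6<-3, -9<-6); eliminate defend A.
Column defend C is strictly dominated by defend B for General Y (-14<-12, -6<-3, -9<-7); eliminate defend C.
Row route A is strictly dominated by row route B (-6>-14); eliminate route A.
Row route C is strictly dominated by row route B (-6>-9); eliminate route C.
Only (route B, defend B) remains, with payoff -6.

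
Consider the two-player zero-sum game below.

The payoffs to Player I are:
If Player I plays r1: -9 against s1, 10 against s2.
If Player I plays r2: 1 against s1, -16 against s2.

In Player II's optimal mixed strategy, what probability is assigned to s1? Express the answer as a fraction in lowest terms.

Row minima are -9 and -16, so Player I's maximin is -9; column maxima are 1 and 10, so Player II's minimax is 1. These differ, so the equilibrium is in mixed strategies.
Let Player II play s1 with probability q. Player I is indifferent when −9q + 10(1−q) = q − 16(1−q), giving q = 13/18.

13/18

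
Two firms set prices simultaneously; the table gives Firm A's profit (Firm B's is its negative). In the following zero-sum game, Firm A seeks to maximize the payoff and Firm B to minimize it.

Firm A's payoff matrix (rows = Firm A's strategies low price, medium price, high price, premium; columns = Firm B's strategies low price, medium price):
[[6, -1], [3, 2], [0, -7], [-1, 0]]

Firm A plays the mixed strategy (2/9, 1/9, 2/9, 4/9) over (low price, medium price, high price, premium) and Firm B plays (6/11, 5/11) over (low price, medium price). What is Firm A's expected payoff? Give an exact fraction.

-4/99

Against (6/11, 5/11), each row's expected payoff is low price: 31/11; medium price: 28/11; high price: -35/11; premium: -6/11.
Taking the (2/9, 1/9, 2/9, 4/9)-weighted average: (2/9)·(31/11) + (1/9)·(28/11) + (2/9)·(-35/11) + (4/9)·(-6/11) = -4/99.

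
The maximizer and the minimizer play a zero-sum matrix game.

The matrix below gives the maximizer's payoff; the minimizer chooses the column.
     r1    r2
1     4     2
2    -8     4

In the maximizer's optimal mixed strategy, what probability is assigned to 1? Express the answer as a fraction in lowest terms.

6/7

Row minima are 2 and -8, so the maximizer's maximin is 2; column maxima are 4 and 4, so the minimizer's minimax is 4. These differ, so the equilibrium is in mixed strategies.
Let the maximizer play 1 with probability p. The minimizer is indifferent when 4p − 8(1−p) = 2p + 4(1−p), giving p = 6/7.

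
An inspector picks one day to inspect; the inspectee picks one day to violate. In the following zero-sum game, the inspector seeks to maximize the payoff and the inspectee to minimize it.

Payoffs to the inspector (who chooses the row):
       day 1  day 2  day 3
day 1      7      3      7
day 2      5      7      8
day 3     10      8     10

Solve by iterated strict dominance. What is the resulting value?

8

Row day 1 is strictly dominated by row day 3 (10>7, 8>3, 10>7); eliminate day 1.
Row day 2 is strictly dominated by row day 3 (10>5, 8>7, 10>8); eliminate day 2.
Column day 1 is strictly dominated by day 2 for the inspectee (8<10); eliminate day 1.
Column day 3 is strictly dominated by day 2 for the inspectee (8<10); eliminate day 3.
Only (day 3, day 2) remains, with payoff 8.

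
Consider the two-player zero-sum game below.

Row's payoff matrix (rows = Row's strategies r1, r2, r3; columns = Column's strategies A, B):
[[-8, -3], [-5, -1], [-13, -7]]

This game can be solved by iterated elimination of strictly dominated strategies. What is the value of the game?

Row r1 is strictly dominated by row r2 (-5>-8, -1>-3); eliminate r1.
Row r3 is strictly dominated by row r2 (-5>-13, -1>-7); eliminate r3.
Column B is strictly dominated by A for Column (-5<-1); eliminate B.
Only (r2, A) remains, with payoff -5.

-5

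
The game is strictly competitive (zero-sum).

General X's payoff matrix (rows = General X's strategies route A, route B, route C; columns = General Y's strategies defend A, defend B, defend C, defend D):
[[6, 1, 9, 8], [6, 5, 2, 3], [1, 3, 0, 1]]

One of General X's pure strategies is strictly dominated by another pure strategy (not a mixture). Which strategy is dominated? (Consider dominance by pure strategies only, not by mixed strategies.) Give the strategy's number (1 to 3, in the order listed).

3

Compare route C with route B: 6 > 1, 5 > 3, 2 > 0, 3 > 1.
So route B strictly dominates route C for General X; route C is strictly dominated.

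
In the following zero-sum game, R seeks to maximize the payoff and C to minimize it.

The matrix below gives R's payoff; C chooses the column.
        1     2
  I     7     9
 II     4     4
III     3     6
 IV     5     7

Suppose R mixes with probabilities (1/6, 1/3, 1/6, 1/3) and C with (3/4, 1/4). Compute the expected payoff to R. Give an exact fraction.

Against (3/4, 1/4), each row's expected payoff is I: 15/2; II: 4; III: 15/4; IV: 11/2.
Taking the (1/6, 1/3, 1/6, 1/3)-weighted average: (1/6)·(15/2) + (1/3)·(4) + (1/6)·(15/4) + (1/3)·(11/2) = 121/24.

121/24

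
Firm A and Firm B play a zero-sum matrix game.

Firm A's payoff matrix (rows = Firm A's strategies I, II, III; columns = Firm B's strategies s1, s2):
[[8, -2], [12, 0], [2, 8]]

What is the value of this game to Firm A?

Row I is strictly dominated by row II, so Firm A never plays it.
The remaining 2×2 game on (II, III) × (s1, s2) has no saddle point. Let Firm A play II with probability p; indifference gives 12p + 2(1−p) = 8(1−p), so p = 1/3.
Similarly Firm B's optimal q on s1 is 4/9, and the value is 12·(4/9) + (0)·(5/9) = 16/3.

16/3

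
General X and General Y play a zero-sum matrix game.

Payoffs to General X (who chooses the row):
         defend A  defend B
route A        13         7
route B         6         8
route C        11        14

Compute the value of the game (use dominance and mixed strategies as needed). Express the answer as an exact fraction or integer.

35/3

Row route B is strictly dominated by row route C, so General X never plays it.
The remaining 2×2 game on (route A, route C) × (defend A, defend B) has no saddle point. Let General X play route A with probability p; indifference gives 13p + 11(1−p) = 7p + 14(1−p), so p = 1/3.
Similarly General Y's optimal q on defend A is 7/9, and the value is 13·(7/9) + (7)·(2/9) = 35/3.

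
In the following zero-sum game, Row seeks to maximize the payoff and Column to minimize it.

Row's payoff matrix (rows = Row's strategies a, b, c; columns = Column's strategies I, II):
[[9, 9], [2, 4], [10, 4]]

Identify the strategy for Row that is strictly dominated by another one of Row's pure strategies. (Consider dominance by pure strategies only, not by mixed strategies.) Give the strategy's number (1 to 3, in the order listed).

Compare b with a: 9 > 2, 9 > 4.
So a strictly dominates b for Row; b is strictly dominated.

2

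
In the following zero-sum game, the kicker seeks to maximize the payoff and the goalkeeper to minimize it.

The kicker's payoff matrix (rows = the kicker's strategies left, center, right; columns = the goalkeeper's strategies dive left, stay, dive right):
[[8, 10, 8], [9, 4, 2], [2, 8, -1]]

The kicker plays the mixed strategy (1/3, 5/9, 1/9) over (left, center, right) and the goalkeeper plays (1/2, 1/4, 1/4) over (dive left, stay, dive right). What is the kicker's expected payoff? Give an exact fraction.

Against (1/2, 1/4, 1/4), each row's expected payoff is left: 17/2; center: 6; right: 11/4.
Taking the (1/3, 5/9, 1/9)-weighted average: (1/3)·(17/2) + (5/9)·(6) + (1/9)·(11/4) = 233/36.

233/36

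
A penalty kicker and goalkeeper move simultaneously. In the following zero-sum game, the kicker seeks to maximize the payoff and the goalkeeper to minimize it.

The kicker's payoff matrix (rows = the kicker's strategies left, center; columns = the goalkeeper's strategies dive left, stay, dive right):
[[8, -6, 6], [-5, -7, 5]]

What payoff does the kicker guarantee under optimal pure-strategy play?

-6

Row minima: -6, -7 → the kicker's maximin is -6.
Column maxima: 8, -6, 6 → the goalkeeper's minimax is -6.
They coincide at (left, stay), so the value is -6.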